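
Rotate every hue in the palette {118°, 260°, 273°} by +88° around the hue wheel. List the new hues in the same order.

118 + 88 = 206°
260 + 88 = 348°
273 + 88 = 361 → 361 − 360 = 1°

206°, 348°, 1°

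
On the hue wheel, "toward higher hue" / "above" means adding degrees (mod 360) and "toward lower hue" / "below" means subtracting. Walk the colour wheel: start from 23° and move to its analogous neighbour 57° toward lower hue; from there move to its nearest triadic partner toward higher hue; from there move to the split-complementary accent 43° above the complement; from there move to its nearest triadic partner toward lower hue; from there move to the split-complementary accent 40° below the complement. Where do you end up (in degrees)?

analog 57° ↓ −57°: 23 − 57 = -34 → -34 + 360 = 326°
triadic ↑ +120°: 326 + 120 = 446 → 446 − 360 = 86°
split-comp 43° ↑ +223°: 86 + 223 = 309°
triadic ↓ −120°: 309 − 120 = 189°
split-comp 40° ↓ +140°: 189 + 140 = 329°

329°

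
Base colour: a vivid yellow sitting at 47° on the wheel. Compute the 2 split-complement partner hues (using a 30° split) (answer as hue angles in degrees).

Split-complementary hues sit 30° either side of the complement.
Complement of 47°: 47 + 180 = 227°
227 − 30 = 197°
227 + 30 = 257°

197° and 257°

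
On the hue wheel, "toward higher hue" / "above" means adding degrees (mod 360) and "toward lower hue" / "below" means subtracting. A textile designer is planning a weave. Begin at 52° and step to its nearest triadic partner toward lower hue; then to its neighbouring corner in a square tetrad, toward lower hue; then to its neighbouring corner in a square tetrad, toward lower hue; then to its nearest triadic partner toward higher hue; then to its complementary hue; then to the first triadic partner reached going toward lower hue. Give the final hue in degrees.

−120° (triadic ↓): 52 − 120 = -68 → -68 + 360 = 292°
−90° (square ↓): 292 − 90 = 202°
−90° (square ↓): 202 − 90 = 112°
+120° (triadic ↑): 112 + 120 = 232°
+180° (complement): 232 + 180 = 412 → 412 − 360 = 52°
−120° (triadic ↓): 52 − 120 = -68 → -68 + 360 = 292°

292°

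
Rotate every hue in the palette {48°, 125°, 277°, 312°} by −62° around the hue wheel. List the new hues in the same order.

346°, 63°, 215°, 250°

48 − 62 = -14 → -14 + 360 = 346°
125 − 62 = 63°
277 − 62 = 215°
312 − 62 = 250°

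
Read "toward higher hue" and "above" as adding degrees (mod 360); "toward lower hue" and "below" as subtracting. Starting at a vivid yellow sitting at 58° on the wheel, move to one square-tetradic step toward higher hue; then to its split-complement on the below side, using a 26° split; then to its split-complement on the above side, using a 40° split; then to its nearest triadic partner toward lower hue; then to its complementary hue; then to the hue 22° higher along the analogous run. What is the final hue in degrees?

+90° (square ↑): 58 + 90 = 148°
+154° (split-comp 26° ↓): 148 + 154 = 302°
+220° (split-comp 40° ↑): 302 + 220 = 522 → 522 − 360 = 162°
−120° (triadic ↓): 162 − 120 = 42°
+180° (complement): 42 + 180 = 222°
+22° (analog 22° ↑): 222 + 22 = 244°

244°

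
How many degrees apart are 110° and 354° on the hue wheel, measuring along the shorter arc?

|110 − 354| = 244.
The shorter arc is 360 − 244 = 116°.

116°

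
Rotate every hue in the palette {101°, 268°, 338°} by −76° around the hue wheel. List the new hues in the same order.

101 − 76 = 25°
268 − 76 = 192°
338 − 76 = 262°

25°, 192°, 262°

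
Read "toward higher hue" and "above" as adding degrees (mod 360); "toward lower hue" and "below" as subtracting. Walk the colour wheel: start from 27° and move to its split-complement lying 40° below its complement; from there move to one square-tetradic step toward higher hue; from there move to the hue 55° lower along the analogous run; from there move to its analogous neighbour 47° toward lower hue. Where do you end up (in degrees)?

155°

+140° (split-comp 40° ↓): 27 + 140 = 167°
+90° (square ↑): 167 + 90 = 257°
−55° (analog 55° ↓): 257 − 55 = 202°
−47° (analog 47° ↓): 202 − 47 = 155°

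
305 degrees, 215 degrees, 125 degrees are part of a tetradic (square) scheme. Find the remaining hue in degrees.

A square tetradic scheme places four hues every 90°.
The full set through 125° is {35°, 125°, 215°, 305°}.
Given {125°, 215°, 305°}, the missing hue is 35°.

35°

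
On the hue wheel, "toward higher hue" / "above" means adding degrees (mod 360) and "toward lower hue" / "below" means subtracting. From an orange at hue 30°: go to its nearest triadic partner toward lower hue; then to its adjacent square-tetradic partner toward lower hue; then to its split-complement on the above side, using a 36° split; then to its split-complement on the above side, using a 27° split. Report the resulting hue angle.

243°

−120° (triadic ↓): 30 − 120 = -90 → -90 + 360 = 270°
−90° (square ↓): 270 − 90 = 180°
+216° (split-comp 36° ↑): 180 + 216 = 396 → 396 − 360 = 36°
+207° (split-comp 27° ↑): 36 + 207 = 243°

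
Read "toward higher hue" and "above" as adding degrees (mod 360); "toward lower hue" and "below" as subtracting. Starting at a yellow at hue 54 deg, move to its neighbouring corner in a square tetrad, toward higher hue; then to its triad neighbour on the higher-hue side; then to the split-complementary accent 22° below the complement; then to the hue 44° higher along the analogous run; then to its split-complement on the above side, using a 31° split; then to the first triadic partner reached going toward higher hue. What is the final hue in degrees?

77°

square ↑ +90°: 54 + 90 = 144°
triadic ↑ +120°: 144 + 120 = 264°
split-comp 22° ↓ +158°: 264 + 158 = 422 → 422 − 360 = 62°
analog 44° ↑ +44°: 62 + 44 = 106°
split-comp 31° ↑ +211°: 106 + 211 = 317°
triadic ↑ +120°: 317 + 120 = 437 → 437 − 360 = 77°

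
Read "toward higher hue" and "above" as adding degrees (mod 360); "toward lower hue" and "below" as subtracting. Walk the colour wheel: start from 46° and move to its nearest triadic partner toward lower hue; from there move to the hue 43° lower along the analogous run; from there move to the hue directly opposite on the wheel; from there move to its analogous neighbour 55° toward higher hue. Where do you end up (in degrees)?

118°

46 − 120 = -74 → -74 + 360 = 286°   (triadic ↓)
286 − 43 = 243°   (analog 43° ↓)
243 + 180 = 423 → 423 − 360 = 63°   (complement)
63 + 55 = 118°   (analog 55° ↑)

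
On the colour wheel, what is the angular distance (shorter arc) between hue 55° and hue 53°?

|55 − 53| = 2.
2 ≤ 180, so the shorter arc is 2°.

2°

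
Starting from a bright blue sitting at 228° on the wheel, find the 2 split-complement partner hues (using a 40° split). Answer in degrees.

Split-complementary hues sit 40° either side of the complement.
Complement of 228°: 228 + 180 = 408 → 408 − 360 = 48°
48 − 40 = 8°
48 + 40 = 88°

8° and 88°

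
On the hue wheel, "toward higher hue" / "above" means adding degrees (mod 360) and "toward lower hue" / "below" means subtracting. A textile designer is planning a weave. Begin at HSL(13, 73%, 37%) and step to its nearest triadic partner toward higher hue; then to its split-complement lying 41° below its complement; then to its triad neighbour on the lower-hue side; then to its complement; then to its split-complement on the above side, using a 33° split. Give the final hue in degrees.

+120° (triadic ↑): 13 + 120 = 133°
+139° (split-comp 41° ↓): 133 + 139 = 272°
−120° (triadic ↓): 272 − 120 = 152°
+180° (complement): 152 + 180 = 332°
+213° (split-comp 33° ↑): 332 + 213 = 545 → 545 − 360 = 185°

185°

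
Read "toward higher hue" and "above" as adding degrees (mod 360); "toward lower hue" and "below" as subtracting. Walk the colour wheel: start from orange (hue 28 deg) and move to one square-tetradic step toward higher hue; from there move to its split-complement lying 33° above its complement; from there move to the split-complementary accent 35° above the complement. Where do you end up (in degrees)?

186°

+90° (square ↑): 28 + 90 = 118°
+213° (split-comp 33° ↑): 118 + 213 = 331°
+215° (split-comp 35° ↑): 331 + 215 = 546 → 546 − 360 = 186°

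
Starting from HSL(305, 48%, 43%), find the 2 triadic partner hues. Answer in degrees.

A triad places three hues 120° apart.
305 + 120 = 425 → 425 − 360 = 65°
305 + 240 = 545 → 545 − 360 = 185°

65° and 185°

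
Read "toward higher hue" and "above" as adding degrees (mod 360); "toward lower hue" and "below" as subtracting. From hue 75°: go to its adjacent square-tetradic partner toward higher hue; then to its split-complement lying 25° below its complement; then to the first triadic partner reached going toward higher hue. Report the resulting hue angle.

80°

square ↑ +90°: 75 + 90 = 165°
split-comp 25° ↓ +155°: 165 + 155 = 320°
triadic ↑ +120°: 320 + 120 = 440 → 440 − 360 = 80°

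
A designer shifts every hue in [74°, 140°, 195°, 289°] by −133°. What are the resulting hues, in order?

301°, 7°, 62°, 156°

74 − 133 = -59 → -59 + 360 = 301°
140 − 133 = 7°
195 − 133 = 62°
289 − 133 = 156°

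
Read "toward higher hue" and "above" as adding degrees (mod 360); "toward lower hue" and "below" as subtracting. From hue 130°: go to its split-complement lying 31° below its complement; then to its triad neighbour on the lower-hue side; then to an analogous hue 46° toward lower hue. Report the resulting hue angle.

113°

split-comp 31° ↓ +149°: 130 + 149 = 279°
triadic ↓ −120°: 279 − 120 = 159°
analog 46° ↓ −46°: 159 − 46 = 113°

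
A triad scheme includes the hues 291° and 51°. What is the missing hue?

171°

A triad places three hues 120° apart.
The full set through 51° is {51°, 171°, 291°}.
Given {51°, 291°}, the missing hue is 171°.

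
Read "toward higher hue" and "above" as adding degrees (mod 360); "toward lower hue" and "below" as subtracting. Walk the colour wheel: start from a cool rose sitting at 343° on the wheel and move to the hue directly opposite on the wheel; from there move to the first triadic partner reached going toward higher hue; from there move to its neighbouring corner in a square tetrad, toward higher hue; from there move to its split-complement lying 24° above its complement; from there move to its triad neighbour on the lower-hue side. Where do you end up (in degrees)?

97°

+180° (complement): 343 + 180 = 523 → 523 − 360 = 163°
+120° (triadic ↑): 163 + 120 = 283°
+90° (square ↑): 283 + 90 = 373 → 373 − 360 = 13°
+204° (split-comp 24° ↑): 13 + 204 = 217°
−120° (triadic ↓): 217 − 120 = 97°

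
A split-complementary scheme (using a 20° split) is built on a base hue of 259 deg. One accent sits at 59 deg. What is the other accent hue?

Split-complementary hues sit 20° either side of the complement.
Complement of the base 259°: 259 + 180 = 439 → 439 − 360 = 79°
The given accent 59° is 20° one side of 79°; the other accent sits 20° the other side: 79 + 20 = 99°

99°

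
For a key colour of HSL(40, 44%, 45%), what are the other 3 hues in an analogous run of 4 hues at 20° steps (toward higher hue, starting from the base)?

60°, 80° and 100°

Analogous hues sit every 20° along the wheel.
40 + 20 = 60°
40 + 40 = 80°
40 + 60 = 100°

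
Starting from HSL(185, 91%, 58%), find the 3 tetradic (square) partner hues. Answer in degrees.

A square tetradic scheme places four hues every 90°.
185 + 90 = 275°
185 + 180 = 365 → 365 − 360 = 5°
185 + 270 = 455 → 455 − 360 = 95°

275°, 5°, 95°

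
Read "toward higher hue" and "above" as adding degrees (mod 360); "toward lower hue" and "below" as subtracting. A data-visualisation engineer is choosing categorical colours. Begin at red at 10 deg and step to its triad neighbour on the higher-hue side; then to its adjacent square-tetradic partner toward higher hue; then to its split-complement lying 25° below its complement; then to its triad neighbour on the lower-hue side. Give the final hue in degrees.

255°

triadic ↑ +120°: 10 + 120 = 130°
square ↑ +90°: 130 + 90 = 220°
split-comp 25° ↓ +155°: 220 + 155 = 375 → 375 − 360 = 15°
triadic ↓ −120°: 15 − 120 = -105 → -105 + 360 = 255°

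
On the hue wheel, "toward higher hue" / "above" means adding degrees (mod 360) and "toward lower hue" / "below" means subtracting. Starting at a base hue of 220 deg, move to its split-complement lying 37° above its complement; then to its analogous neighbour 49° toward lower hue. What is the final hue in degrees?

220 + 217 = 437 → 437 − 360 = 77°   (split-comp 37° ↑)
77 − 49 = 28°   (analog 49° ↓)

28°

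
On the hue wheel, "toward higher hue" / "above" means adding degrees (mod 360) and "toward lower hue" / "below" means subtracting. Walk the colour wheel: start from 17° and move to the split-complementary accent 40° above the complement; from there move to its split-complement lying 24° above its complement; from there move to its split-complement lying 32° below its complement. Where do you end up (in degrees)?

split-comp 40° ↑ +220°: 17 + 220 = 237°
split-comp 24° ↑ +204°: 237 + 204 = 441 → 441 − 360 = 81°
split-comp 32° ↓ +148°: 81 + 148 = 229°

229°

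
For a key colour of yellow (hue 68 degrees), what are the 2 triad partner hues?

188° and 308°

68 + 120 = 188°
68 + 240 = 308°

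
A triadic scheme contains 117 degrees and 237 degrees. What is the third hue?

357°

A triad spaces three hues 120° apart.
The full set is {117°, 237°, 357°}.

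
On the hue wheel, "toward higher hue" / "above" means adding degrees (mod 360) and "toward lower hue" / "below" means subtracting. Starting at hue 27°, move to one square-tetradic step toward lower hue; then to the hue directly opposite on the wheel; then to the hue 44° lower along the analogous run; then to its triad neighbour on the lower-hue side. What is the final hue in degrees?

−90° (square ↓): 27 − 90 = -63 → -63 + 360 = 297°
+180° (complement): 297 + 180 = 477 → 477 − 360 = 117°
−44° (analog 44° ↓): 117 − 44 = 73°
−120° (triadic ↓): 73 − 120 = -47 → -47 + 360 = 313°

313°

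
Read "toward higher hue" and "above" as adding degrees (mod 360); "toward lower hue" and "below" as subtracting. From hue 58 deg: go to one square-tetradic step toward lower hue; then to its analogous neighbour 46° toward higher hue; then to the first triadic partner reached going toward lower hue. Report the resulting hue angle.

254°

square ↓ −90°: 58 − 90 = -32 → -32 + 360 = 328°
analog 46° ↑ +46°: 328 + 46 = 374 → 374 − 360 = 14°
triadic ↓ −120°: 14 − 120 = -106 → -106 + 360 = 254°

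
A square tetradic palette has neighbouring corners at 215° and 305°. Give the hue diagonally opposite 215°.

A square tetradic scheme places four hues 90° apart; opposite corners are 180° apart.
215 + 180 = 395 → 395 − 360 = 35°

35°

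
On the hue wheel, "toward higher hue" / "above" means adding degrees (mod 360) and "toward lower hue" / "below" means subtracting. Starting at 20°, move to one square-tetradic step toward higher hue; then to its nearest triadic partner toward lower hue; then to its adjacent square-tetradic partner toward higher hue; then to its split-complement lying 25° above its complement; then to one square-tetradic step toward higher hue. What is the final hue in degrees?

15°

square ↑ +90°: 20 + 90 = 110°
triadic ↓ −120°: 110 − 120 = -10 → -10 + 360 = 350°
square ↑ +90°: 350 + 90 = 440 → 440 − 360 = 80°
split-comp 25° ↑ +205°: 80 + 205 = 285°
square ↑ +90°: 285 + 90 = 375 → 375 − 360 = 15°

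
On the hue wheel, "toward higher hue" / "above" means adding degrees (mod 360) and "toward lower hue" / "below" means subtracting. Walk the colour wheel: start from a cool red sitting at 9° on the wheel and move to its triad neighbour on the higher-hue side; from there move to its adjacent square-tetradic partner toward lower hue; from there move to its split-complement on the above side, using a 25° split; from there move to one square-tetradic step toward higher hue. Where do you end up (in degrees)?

+120° (triadic ↑): 9 + 120 = 129°
−90° (square ↓): 129 − 90 = 39°
+205° (split-comp 25° ↑): 39 + 205 = 244°
+90° (square ↑): 244 + 90 = 334°

334°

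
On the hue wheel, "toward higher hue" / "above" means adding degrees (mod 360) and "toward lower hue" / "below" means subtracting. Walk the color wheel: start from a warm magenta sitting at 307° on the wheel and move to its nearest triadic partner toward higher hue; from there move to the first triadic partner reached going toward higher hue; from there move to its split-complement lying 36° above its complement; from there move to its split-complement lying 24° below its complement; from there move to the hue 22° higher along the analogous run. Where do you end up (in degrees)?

307 + 120 = 427 → 427 − 360 = 67°   (triadic ↑)
67 + 120 = 187°   (triadic ↑)
187 + 216 = 403 → 403 − 360 = 43°   (split-comp 36° ↑)
43 + 156 = 199°   (split-comp 24° ↓)
199 + 22 = 221°   (analog 22° ↑)

221°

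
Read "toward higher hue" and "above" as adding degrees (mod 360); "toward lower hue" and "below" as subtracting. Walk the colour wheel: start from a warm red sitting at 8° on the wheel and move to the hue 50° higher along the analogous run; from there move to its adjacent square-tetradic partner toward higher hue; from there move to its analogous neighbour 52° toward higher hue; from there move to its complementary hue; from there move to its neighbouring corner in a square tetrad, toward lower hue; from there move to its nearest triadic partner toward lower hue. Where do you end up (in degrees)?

170°

8 + 50 = 58°   (analog 50° ↑)
58 + 90 = 148°   (square ↑)
148 + 52 = 200°   (analog 52° ↑)
200 + 180 = 380 → 380 − 360 = 20°   (complement)
20 − 90 = -70 → -70 + 360 = 290°   (square ↓)
290 − 120 = 170°   (triadic ↓)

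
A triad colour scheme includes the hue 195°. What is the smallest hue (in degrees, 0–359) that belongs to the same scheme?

A triad places three hues 120° apart.
The full set through 195° is {75°, 195°, 315°}.

75°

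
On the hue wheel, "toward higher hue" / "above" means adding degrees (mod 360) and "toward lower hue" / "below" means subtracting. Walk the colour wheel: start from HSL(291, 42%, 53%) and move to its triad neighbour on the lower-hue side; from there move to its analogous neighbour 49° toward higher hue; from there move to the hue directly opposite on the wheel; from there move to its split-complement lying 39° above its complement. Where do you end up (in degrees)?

−120° (triadic ↓): 291 − 120 = 171°
+49° (analog 49° ↑): 171 + 49 = 220°
+180° (complement): 220 + 180 = 400 → 400 − 360 = 40°
+219° (split-comp 39° ↑): 40 + 219 = 259°

259°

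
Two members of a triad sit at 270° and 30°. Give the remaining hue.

A triad spaces three hues 120° apart.
The full set is {30°, 150°, 270°}.

150°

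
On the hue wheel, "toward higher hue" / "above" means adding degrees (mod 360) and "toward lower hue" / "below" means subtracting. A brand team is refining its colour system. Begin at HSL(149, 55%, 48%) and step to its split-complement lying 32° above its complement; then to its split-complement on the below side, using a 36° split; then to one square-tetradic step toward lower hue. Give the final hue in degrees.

149 + 212 = 361 → 361 − 360 = 1°   (split-comp 32° ↑)
1 + 144 = 145°   (split-comp 36° ↓)
145 − 90 = 55°   (square ↓)

55°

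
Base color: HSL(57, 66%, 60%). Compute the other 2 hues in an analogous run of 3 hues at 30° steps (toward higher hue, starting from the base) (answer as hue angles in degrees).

Analogous hues sit every 30° along the wheel.
57 + 30 = 87°
57 + 60 = 117°

87° and 117°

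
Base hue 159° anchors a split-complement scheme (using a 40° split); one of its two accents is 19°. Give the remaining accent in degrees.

Split-complementary hues sit 40° either side of the complement.
Complement of the base 159°: 159 + 180 = 339°
The given accent 19° is 40° one side of 339°; the other accent sits 40° the other side: 339 − 40 = 299°

299°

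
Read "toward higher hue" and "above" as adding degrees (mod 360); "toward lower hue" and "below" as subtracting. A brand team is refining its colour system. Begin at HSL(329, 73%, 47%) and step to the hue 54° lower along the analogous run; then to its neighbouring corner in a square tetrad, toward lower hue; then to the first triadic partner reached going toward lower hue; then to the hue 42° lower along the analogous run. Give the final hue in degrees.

23°

analog 54° ↓ −54°: 329 − 54 = 275°
square ↓ −90°: 275 − 90 = 185°
triadic ↓ −120°: 185 − 120 = 65°
analog 42° ↓ −42°: 65 − 42 = 23°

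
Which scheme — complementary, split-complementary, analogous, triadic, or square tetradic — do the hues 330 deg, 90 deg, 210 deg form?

triadic

Sort the hues: 90°, 210°, 330°.
Successive gaps around the wheel: 120°, 120°, 120°.
Three hues equally spaced 120° apart form a triad.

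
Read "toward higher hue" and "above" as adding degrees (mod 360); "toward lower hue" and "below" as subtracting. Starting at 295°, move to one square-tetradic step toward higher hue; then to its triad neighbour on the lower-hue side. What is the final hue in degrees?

square ↑ +90°: 295 + 90 = 385 → 385 − 360 = 25°
triadic ↓ −120°: 25 − 120 = -95 → -95 + 360 = 265°

265°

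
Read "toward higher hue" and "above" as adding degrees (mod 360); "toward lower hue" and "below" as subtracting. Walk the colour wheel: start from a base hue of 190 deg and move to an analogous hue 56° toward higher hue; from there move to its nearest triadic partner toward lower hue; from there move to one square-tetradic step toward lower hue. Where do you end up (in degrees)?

36°

+56° (analog 56° ↑): 190 + 56 = 246°
−120° (triadic ↓): 246 − 120 = 126°
−90° (square ↓): 126 − 90 = 36°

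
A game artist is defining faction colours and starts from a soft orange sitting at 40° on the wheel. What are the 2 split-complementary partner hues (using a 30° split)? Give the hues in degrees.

190° and 250°

Split-complementary hues sit 30° either side of the complement.
Complement of 40°: 40 + 180 = 220°
220 − 30 = 190°
220 + 30 = 250°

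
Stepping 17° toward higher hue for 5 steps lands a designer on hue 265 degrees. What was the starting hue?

180°

5 steps of 17° (toward higher hue) give a net shift of +85°.
Start = end − shift: 265 − 85 = 180°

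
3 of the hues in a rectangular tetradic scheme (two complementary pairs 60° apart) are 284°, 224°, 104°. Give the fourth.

44°

A rectangular tetradic uses two complementary pairs 60° apart: offsets 0°, 60°, 180°, 240°.
Among {104°, 224°, 284°}, 284° and 104° are a 180° pair.
The remaining hue 224° needs its own complement: 224 + 180 = 404 → 404 − 360 = 44°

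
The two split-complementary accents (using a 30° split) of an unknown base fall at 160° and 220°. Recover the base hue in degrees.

The accents sit 30° either side of the complement, so the complement is their short-arc midpoint on the wheel.
Short-arc midpoint of 160° and 220°: 190°.
Base is 180° from the complement: 190 − 180 = 10°

10°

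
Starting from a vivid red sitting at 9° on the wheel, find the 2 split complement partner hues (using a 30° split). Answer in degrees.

Split-complementary hues sit 30° either side of the complement.
Complement of 9°: 9 + 180 = 189°
189 − 30 = 159°
189 + 30 = 219°

159° and 219°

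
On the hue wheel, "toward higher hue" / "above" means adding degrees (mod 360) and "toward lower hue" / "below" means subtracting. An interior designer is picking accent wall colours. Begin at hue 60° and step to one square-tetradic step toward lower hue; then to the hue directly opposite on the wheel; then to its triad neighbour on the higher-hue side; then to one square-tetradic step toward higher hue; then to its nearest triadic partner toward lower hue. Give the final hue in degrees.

240°

square ↓ −90°: 60 − 90 = -30 → -30 + 360 = 330°
complement +180°: 330 + 180 = 510 → 510 − 360 = 150°
triadic ↑ +120°: 150 + 120 = 270°
square ↑ +90°: 270 + 90 = 360 → 360 − 360 = 0°
triadic ↓ −120°: 0 − 120 = -120 → -120 + 360 = 240°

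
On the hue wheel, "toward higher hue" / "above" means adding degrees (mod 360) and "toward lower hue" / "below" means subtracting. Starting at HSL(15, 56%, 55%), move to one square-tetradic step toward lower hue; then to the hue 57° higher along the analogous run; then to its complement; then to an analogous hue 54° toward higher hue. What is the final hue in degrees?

216°

−90° (square ↓): 15 − 90 = -75 → -75 + 360 = 285°
+57° (analog 57° ↑): 285 + 57 = 342°
+180° (complement): 342 + 180 = 522 → 522 − 360 = 162°
+54° (analog 54° ↑): 162 + 54 = 216°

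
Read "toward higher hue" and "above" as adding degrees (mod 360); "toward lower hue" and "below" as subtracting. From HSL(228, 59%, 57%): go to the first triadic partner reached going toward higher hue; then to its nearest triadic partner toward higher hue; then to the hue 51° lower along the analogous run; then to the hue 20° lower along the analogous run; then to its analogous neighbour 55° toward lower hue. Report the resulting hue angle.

342°

228 + 120 = 348°   (triadic ↑)
348 + 120 = 468 → 468 − 360 = 108°   (triadic ↑)
108 − 51 = 57°   (analog 51° ↓)
57 − 20 = 37°   (analog 20° ↓)
37 − 55 = -18 → -18 + 360 = 342°   (analog 55° ↓)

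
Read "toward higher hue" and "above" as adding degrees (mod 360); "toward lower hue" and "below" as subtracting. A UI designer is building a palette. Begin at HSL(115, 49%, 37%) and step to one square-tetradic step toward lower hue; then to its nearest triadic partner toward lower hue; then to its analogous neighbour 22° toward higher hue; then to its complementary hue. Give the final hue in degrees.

107°

−90° (square ↓): 115 − 90 = 25°
−120° (triadic ↓): 25 − 120 = -95 → -95 + 360 = 265°
+22° (analog 22° ↑): 265 + 22 = 287°
+180° (complement): 287 + 180 = 467 → 467 − 360 = 107°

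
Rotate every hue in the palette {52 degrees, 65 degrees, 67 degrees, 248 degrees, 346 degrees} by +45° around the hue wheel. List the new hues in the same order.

97°, 110°, 112°, 293°, 31°

52 + 45 = 97°
65 + 45 = 110°
67 + 45 = 112°
248 + 45 = 293°
346 + 45 = 391 → 391 − 360 = 31°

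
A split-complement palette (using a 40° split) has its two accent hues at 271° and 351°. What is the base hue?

131°

The accents sit 40° either side of the complement, so the complement is their short-arc midpoint on the wheel.
Short-arc midpoint of 271° and 351°: 311°.
Base is 180° from the complement: 311 − 180 = 131°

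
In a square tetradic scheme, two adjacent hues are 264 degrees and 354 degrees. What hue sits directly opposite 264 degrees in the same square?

A square tetradic scheme places four hues 90° apart; opposite corners are 180° apart.
264 + 180 = 444 → 444 − 360 = 84°

84°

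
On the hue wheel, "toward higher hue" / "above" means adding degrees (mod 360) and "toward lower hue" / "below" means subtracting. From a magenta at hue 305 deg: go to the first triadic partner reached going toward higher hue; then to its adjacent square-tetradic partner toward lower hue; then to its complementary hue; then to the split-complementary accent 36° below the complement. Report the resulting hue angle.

299°

305 + 120 = 425 → 425 − 360 = 65°   (triadic ↑)
65 − 90 = -25 → -25 + 360 = 335°   (square ↓)
335 + 180 = 515 → 515 − 360 = 155°   (complement)
155 + 144 = 299°   (split-comp 36° ↓)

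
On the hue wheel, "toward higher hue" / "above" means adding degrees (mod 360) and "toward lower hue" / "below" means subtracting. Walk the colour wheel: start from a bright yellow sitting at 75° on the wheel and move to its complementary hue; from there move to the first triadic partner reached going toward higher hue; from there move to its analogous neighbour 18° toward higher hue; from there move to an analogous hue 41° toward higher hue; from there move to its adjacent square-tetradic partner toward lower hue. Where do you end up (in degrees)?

+180° (complement): 75 + 180 = 255°
+120° (triadic ↑): 255 + 120 = 375 → 375 − 360 = 15°
+18° (analog 18° ↑): 15 + 18 = 33°
+41° (analog 41° ↑): 33 + 41 = 74°
−90° (square ↓): 74 − 90 = -16 → -16 + 360 = 344°

344°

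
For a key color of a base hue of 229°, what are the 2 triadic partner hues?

A triad places three hues 120° apart.
229 + 120 = 349°
229 + 240 = 469 → 469 − 360 = 109°

349° and 109°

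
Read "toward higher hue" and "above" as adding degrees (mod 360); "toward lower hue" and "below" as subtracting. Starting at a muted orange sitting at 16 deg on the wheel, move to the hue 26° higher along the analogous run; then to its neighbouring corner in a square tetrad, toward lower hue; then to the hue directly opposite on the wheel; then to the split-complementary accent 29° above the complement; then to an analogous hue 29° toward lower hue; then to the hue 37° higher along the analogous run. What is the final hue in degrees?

16 + 26 = 42°   (analog 26° ↑)
42 − 90 = -48 → -48 + 360 = 312°   (square ↓)
312 + 180 = 492 → 492 − 360 = 132°   (complement)
132 + 209 = 341°   (split-comp 29° ↑)
341 − 29 = 312°   (analog 29° ↓)
312 + 37 = 349°   (analog 37° ↑)

349°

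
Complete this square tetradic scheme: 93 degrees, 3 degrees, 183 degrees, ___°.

A square tetradic scheme places four hues every 90°.
The full set through 3° is {3°, 93°, 183°, 273°}.
Given {3°, 93°, 183°}, the missing hue is 273°.

273°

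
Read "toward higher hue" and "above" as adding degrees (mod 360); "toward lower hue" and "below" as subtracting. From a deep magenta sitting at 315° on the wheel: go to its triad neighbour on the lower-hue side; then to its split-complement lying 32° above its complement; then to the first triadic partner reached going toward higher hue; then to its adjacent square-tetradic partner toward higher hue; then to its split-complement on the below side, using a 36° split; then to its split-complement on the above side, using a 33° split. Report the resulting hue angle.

triadic ↓ −120°: 315 − 120 = 195°
split-comp 32° ↑ +212°: 195 + 212 = 407 → 407 − 360 = 47°
triadic ↑ +120°: 47 + 120 = 167°
square ↑ +90°: 167 + 90 = 257°
split-comp 36° ↓ +144°: 257 + 144 = 401 → 401 − 360 = 41°
split-comp 33° ↑ +213°: 41 + 213 = 254°

254°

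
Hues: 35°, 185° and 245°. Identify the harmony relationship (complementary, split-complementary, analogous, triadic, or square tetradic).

Sort the hues: 35°, 185°, 245°.
Successive gaps around the wheel: 150°, 60°, 150°.
Two 150° gaps and one 60° gap — a base hue opposite a pair of accents 30° either side of its complement — is the split-complementary pattern.

split-complementary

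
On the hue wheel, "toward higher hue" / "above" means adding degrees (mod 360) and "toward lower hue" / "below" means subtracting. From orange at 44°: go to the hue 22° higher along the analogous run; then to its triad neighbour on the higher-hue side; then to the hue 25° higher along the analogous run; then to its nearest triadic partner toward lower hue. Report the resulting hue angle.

44 + 22 = 66°   (analog 22° ↑)
66 + 120 = 186°   (triadic ↑)
186 + 25 = 211°   (analog 25° ↑)
211 − 120 = 91°   (triadic ↓)

91°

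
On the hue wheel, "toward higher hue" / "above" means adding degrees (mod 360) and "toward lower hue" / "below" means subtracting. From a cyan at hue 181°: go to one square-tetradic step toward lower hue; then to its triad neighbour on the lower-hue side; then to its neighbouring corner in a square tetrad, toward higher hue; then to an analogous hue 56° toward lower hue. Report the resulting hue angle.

−90° (square ↓): 181 − 90 = 91°
−120° (triadic ↓): 91 − 120 = -29 → -29 + 360 = 331°
+90° (square ↑): 331 + 90 = 421 → 421 − 360 = 61°
−56° (analog 56° ↓): 61 − 56 = 5°

5°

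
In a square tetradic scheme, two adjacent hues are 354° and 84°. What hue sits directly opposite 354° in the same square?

A square tetradic scheme places four hues 90° apart; opposite corners are 180° apart.
354 + 180 = 534 → 534 − 360 = 174°

174°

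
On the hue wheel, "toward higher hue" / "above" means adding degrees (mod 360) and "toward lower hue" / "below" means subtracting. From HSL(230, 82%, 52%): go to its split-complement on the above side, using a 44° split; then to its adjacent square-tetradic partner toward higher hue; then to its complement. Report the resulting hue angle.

4°

230 + 224 = 454 → 454 − 360 = 94°   (split-comp 44° ↑)
94 + 90 = 184°   (square ↑)
184 + 180 = 364 → 364 − 360 = 4°   (complement)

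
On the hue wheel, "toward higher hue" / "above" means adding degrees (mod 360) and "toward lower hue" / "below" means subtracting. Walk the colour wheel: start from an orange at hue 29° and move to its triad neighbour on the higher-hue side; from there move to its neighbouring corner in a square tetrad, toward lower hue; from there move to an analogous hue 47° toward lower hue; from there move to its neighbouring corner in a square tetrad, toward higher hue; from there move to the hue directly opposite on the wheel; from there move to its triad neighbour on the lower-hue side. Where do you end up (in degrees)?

162°

triadic ↑ +120°: 29 + 120 = 149°
square ↓ −90°: 149 − 90 = 59°
analog 47° ↓ −47°: 59 − 47 = 12°
square ↑ +90°: 12 + 90 = 102°
complement +180°: 102 + 180 = 282°
triadic ↓ −120°: 282 − 120 = 162°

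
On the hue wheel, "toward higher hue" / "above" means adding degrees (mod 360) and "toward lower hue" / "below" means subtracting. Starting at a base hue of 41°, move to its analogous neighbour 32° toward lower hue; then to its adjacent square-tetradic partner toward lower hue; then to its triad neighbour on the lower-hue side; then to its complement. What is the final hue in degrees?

−32° (analog 32° ↓): 41 − 32 = 9°
−90° (square ↓): 9 − 90 = -81 → -81 + 360 = 279°
−120° (triadic ↓): 279 − 120 = 159°
+180° (complement): 159 + 180 = 339°

339°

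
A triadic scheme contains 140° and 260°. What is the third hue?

20°

A triad spaces three hues 120° apart.
The full set is {20°, 140°, 260°}.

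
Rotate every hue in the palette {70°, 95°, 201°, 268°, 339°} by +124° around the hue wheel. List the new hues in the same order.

70 + 124 = 194°
95 + 124 = 219°
201 + 124 = 325°
268 + 124 = 392 → 392 − 360 = 32°
339 + 124 = 463 → 463 − 360 = 103°

194°, 219°, 325°, 32°, 103°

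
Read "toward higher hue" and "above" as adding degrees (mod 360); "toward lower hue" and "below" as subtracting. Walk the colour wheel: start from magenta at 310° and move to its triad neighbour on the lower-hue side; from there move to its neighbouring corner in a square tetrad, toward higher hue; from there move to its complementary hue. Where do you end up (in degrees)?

100°

310 − 120 = 190°   (triadic ↓)
190 + 90 = 280°   (square ↑)
280 + 180 = 460 → 460 − 360 = 100°   (complement)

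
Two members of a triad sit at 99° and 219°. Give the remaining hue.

A triad spaces three hues 120° apart.
The full set is {99°, 219°, 339°}.

339°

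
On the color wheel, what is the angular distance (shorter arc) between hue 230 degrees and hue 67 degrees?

163°

|230 − 67| = 163.
163 ≤ 180, so the shorter arc is 163°.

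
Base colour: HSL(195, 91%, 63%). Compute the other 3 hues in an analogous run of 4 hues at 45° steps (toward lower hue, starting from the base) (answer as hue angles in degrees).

150°, 105° and 60°

Analogous hues sit every 45° along the wheel.
195 − 45 = 150°
195 − 90 = 105°
195 − 135 = 60°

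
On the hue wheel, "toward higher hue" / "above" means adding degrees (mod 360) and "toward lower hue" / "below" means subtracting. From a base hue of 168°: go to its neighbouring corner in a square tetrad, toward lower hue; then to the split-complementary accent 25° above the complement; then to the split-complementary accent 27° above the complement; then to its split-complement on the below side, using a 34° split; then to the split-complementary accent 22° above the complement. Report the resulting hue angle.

−90° (square ↓): 168 − 90 = 78°
+205° (split-comp 25° ↑): 78 + 205 = 283°
+207° (split-comp 27° ↑): 283 + 207 = 490 → 490 − 360 = 130°
+146° (split-comp 34° ↓): 130 + 146 = 276°
+202° (split-comp 22° ↑): 276 + 202 = 478 → 478 − 360 = 118°

118°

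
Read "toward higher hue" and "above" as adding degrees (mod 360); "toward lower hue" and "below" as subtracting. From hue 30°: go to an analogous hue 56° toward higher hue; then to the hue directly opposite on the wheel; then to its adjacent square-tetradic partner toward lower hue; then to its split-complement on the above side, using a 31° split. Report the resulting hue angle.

27°

30 + 56 = 86°   (analog 56° ↑)
86 + 180 = 266°   (complement)
266 − 90 = 176°   (square ↓)
176 + 211 = 387 → 387 − 360 = 27°   (split-comp 31° ↑)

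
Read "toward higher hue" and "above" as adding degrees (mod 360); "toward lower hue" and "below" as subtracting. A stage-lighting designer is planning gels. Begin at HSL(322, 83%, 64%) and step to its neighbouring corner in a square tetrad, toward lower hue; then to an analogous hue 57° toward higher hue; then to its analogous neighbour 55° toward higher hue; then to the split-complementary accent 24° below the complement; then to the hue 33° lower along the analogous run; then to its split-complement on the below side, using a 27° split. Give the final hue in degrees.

square ↓ −90°: 322 − 90 = 232°
analog 57° ↑ +57°: 232 + 57 = 289°
analog 55° ↑ +55°: 289 + 55 = 344°
split-comp 24° ↓ +156°: 344 + 156 = 500 → 500 − 360 = 140°
analog 33° ↓ −33°: 140 − 33 = 107°
split-comp 27° ↓ +153°: 107 + 153 = 260°

260°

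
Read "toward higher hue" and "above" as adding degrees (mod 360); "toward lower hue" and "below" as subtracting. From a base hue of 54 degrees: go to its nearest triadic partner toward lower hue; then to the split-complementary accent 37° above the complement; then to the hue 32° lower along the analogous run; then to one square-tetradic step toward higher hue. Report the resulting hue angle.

54 − 120 = -66 → -66 + 360 = 294°   (triadic ↓)
294 + 217 = 511 → 511 − 360 = 151°   (split-comp 37° ↑)
151 − 32 = 119°   (analog 32° ↓)
119 + 90 = 209°   (square ↑)

209°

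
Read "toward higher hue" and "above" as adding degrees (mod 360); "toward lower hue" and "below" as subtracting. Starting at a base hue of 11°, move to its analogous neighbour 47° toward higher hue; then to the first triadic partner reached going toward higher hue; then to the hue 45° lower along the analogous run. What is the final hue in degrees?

133°

+47° (analog 47° ↑): 11 + 47 = 58°
+120° (triadic ↑): 58 + 120 = 178°
−45° (analog 45° ↓): 178 − 45 = 133°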